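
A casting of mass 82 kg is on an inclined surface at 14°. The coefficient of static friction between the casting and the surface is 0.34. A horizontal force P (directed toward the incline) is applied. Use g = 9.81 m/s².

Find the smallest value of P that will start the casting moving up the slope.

P ≈ 518 N

At impending motion up the slope, friction acts down-slope at its limit: f = μ_s N.
Perpendicular to the incline: N = m g cos θ + P sin θ.
Along the incline: P cos θ = m g sin θ + μ_s N = m g sin θ + μ_s (m g cos θ + P sin θ).
Solving, P (cos θ − μ_s sin θ) = m g (sin θ + μ_s cos θ), so P = 82×9.81×(sin 14° + 0.34 cos 14°)/(cos 14° − 0.34 sin 14°) = 804×0.5718/0.888 = 518 N.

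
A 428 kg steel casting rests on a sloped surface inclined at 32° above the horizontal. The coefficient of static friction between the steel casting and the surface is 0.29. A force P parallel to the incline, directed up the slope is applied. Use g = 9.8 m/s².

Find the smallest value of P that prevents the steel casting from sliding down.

P_min ≈ 1190 N

The steel casting tends to slide down (tan θ > μ_s), so at the point of impending slip friction acts up-slope at its limit: f = μ_s N.
P is parallel to the surface, so N = m g cos θ = 3560 N.
Along the incline: P + μ_s N = m g sin θ, so P = 2220 − 0.29×3560 = 1190 N.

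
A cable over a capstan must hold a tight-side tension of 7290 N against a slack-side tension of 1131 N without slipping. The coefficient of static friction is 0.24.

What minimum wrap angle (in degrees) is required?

β_min ≈ 445°

T₂/T₁ = e^{μβ} → β = ln(T₂/T₁)/μ.
β = ln(7290/1131)/0.24 = 1.863/0.24 = 7.764 rad.
In degrees: β = 7.764 × 180/π = 445°.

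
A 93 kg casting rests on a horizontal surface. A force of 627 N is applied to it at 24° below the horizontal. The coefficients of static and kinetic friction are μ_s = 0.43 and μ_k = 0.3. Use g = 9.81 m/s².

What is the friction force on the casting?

N = m g + P sin α = 912.3 + 627×sin 24° = 1167 N.
For equilibrium, f = P cos α = 627×cos 24° = 572.8 N.
The static-friction limit is μ_s N = 502 N.
The required friction exceeds μ_s N, so the casting moves and f = μ_k N = 350 N.

f ≈ 350 N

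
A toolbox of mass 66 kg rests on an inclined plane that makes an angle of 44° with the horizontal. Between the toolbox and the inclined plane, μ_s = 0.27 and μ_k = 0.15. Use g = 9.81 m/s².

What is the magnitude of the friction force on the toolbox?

f ≈ 69.9 N (up the incline)

The normal reaction is N = m g cos θ = 465.7 N.
For equilibrium along the incline, friction must balance the weight component: f = m g sin θ = 449.8 N up the slope.
Maximum static friction available: μ_s N = 0.27 × 465.7 = 125.8 N.
|449.8| exceeds 125.8 N, so the toolbox slips down-slope; friction is kinetic, f = μ_k N = 0.15×465.7 = 69.9 N.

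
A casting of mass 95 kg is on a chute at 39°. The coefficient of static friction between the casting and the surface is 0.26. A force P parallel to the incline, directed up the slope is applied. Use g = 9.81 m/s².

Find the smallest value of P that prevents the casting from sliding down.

The casting tends to slide down (tan θ > μ_s), so at the point of impending slip friction acts up-slope at its limit: f = μ_s N.
P is parallel to the surface, so N = m g cos θ = 724 N.
Along the incline: P + μ_s N = m g sin θ, so P = 586 − 0.26×724 = 398 N.

P_min ≈ 398 N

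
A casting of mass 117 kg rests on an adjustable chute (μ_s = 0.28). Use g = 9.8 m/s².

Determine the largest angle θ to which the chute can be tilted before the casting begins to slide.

At the slip threshold, m g sin θ = μ_s · m g cos θ, so tan θ = μ_s.
θ_max = arctan(0.28) = 15.6°.

θ_max ≈ 15.6°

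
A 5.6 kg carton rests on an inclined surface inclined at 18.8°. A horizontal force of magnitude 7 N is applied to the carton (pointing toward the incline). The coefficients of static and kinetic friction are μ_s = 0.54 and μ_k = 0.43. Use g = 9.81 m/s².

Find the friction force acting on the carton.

f ≈ 11.1 N (up the incline)

The horizontal push has a component P sin θ into the surface, so N = m g cos θ + P sin θ = 52.01 + 2.256 = 54.26 N.
Along the incline, the net driving force (taking up-slope positive) is P cos θ − m g sin θ = 6.627 − 17.7 = -11.08 N, so equilibrium requires friction f = 11.08 N (up-slope).
Maximum static friction: μ_s N = 0.54 × 54.26 = 29.3 N.
Since 11.08 N is within the 29.3 N limit, the carton stays put and friction is exactly 11.1 N.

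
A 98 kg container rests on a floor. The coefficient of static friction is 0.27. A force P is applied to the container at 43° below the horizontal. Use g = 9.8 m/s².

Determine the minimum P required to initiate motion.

P ≈ 474 N

N = m g + P sin α (the push presses the container into the floor).
At impending slip, P cos α = μ_s N = μ_s (m g + P sin α).
Solving: P (cos α − μ_s sin α) = μ_s m g → P = 0.27×960/(cos 43° − 0.27 sin 43°) = 259/0.5472 = 474 N.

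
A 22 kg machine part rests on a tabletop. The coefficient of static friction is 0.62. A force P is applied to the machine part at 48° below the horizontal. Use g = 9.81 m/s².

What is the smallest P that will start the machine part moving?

P ≈ 642 N

N = m g + P sin α (the push presses the machine part into the tabletop).
At impending slip, P cos α = μ_s N = μ_s (m g + P sin α).
Solving: P (cos α − μ_s sin α) = μ_s m g → P = 0.62×216/(cos 48° − 0.62 sin 48°) = 134/0.2084 = 642 N.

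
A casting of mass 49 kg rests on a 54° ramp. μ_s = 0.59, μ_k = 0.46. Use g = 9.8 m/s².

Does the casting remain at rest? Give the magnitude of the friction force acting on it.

f ≈ 130 N

N = m g cos θ = 282 N.
Down-slope weight component: m g sin θ = 388 N.
μ_s N = 167 N.
388 > 167 N, so it slides; kinetic friction f = μ_k N = 0.46×282 = 130 N.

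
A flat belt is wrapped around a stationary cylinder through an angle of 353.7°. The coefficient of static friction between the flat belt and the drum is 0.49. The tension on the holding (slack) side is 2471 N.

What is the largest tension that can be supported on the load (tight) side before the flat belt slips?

At impending slip the capstan equation gives T₂/T₁ = e^{μβ} with β in radians.
β = 353.7° × π/180 = 6.173 rad.
e^{μβ} = e^{0.49×6.173} = 20.59.
T₂ = T₁ · e^{μβ} = 2471 × 20.59 = 50900 N.

T_max ≈ 50900 N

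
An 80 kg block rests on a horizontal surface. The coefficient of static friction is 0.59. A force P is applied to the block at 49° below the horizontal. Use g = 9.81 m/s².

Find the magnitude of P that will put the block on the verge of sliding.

N = m g + P sin α (the push presses the block into the horizontal surface).
At impending slip, P cos α = μ_s N = μ_s (m g + P sin α).
Solving: P (cos α − μ_s sin α) = μ_s m g → P = 0.59×785/(cos 49° − 0.59 sin 49°) = 463/0.2108 = 2200 N.

P ≈ 2200 N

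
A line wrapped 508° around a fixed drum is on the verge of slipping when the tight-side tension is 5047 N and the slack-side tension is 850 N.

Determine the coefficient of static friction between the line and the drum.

μ ≈ 0.201

T₂/T₁ = e^{μβ} → μ = ln(T₂/T₁)/β.
β = 508° = 8.866 rad.
μ = ln(5047/850)/8.866 = ln(5.938)/8.866 = 0.201.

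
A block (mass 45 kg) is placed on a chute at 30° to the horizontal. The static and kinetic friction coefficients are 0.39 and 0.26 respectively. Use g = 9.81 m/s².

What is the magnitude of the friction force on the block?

f ≈ 99.4 N (up the incline)

The normal reaction is N = m g cos θ = 382.3 N.
For equilibrium along the incline, friction must balance the weight component: f = m g sin θ = 220.7 N up the slope.
Maximum static friction available: μ_s N = 0.39 × 382.3 = 149.1 N.
|220.7| exceeds 149.1 N, so the block slips down-slope; friction is kinetic, f = μ_k N = 0.26×382.3 = 99.4 N.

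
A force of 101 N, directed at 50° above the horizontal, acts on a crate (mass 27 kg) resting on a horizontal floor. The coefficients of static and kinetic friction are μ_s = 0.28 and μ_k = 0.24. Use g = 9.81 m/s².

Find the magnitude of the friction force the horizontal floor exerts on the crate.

The vertical component of P reduces the normal force: N = m g − P sin α = 264.9 − 77.37 = 187.5 N.
The horizontal driving force is P cos α = 64.92 N, so equilibrium needs friction f = 64.92 N.
μ_s N = 0.28 × 187.5 = 52.5 N.
The required friction exceeds μ_s N, so the crate moves and f = μ_k N = 45 N.

f ≈ 45 N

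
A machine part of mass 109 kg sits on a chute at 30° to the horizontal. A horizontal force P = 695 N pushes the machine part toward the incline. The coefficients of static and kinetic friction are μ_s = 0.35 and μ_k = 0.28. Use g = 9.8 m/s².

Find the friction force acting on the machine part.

f ≈ 67.8 N (down the incline)

Resolve perpendicular to the incline: N = m g cos θ + P sin θ = 109×9.8×cos 30° + 695×sin 30° = 1273 N.
Parallel to the incline: P cos θ − m g sin θ = 601.9 − 534.1 = 67.79 N; the friction needed to balance this is 67.79 N acting down the slope.
The limit of static friction is μ_s N = 445.4 N.
Since 67.79 N is within the 445.4 N limit, the machine part stays put and friction is exactly 67.8 N.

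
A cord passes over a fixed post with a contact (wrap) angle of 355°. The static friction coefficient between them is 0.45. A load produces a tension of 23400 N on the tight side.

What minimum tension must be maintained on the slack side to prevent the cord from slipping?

T_min ≈ 1440 N

Capstan equation at impending slip: T_tight/T_slack = e^{μβ}.
β = 355° = 6.196 rad; e^{μβ} = e^{0.45×6.196} = 16.25.
T_slack = T_tight / e^{μβ} = 23400 / 16.25 = 1440 N.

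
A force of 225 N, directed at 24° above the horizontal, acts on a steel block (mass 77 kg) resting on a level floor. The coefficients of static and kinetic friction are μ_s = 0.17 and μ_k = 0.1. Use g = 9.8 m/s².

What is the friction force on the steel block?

f ≈ 66.3 N

N = m g − P sin α = 754.6 − 225×sin 24° = 663.1 N.
Horizontally, friction must balance P cos α = 205.5 N.
The static-friction limit is μ_s N = 112.7 N.
The required friction exceeds μ_s N, so the steel block moves and f = μ_k N = 66.3 N.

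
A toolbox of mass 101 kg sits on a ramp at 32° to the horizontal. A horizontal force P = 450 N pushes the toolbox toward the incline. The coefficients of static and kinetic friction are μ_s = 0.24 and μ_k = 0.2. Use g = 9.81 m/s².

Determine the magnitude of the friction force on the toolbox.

The horizontal push has a component P sin θ into the surface, so N = m g cos θ + P sin θ = 840.3 + 238.5 = 1079 N.
Along the incline, the net driving force (taking up-slope positive) is P cos θ − m g sin θ = 381.6 − 525 = -143.4 N, so equilibrium requires friction f = 143.4 N (up-slope).
Maximum static friction: μ_s N = 0.24 × 1079 = 258.9 N.
Since 143.4 N is within the 258.9 N limit, the toolbox stays put and friction is exactly 143 N.

f ≈ 143 N (up the incline)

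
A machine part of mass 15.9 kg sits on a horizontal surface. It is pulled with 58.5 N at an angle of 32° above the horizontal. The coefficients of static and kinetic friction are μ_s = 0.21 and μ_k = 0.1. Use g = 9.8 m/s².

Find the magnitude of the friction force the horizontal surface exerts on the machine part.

Vertical equilibrium gives N = m g − P sin α = 124.8 N.
The horizontal driving force is P cos α = 49.61 N, so equilibrium needs friction f = 49.61 N.
The static-friction limit is μ_s N = 26.21 N.
49.61 > 26.21 N → the machine part slides; f = μ_k N = 0.1×124.8 = 12.5 N.

f ≈ 12.5 N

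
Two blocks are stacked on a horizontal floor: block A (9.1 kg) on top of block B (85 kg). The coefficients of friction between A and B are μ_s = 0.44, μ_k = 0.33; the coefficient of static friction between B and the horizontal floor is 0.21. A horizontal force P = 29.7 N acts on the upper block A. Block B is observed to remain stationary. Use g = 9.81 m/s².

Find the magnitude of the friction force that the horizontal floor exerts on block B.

f ≈ 29.7 N

Normal force at the A–B interface: N₁ = m_A g = 89.27 N.
So the A–B interface can sustain at most μ_s N₁ = 39.28 N of static friction.
P = 29.7 N is within that limit, so A and B move together (both at rest); the A–B friction is simply f₁ = P = 29.7 N.
By Newton's third law B feels 29.7 N forward from A. With B stationary, the floor's static friction on B balances it: f₂ = 29.7 N (well within μ_s(m_A+m_B)g = 193.9 N).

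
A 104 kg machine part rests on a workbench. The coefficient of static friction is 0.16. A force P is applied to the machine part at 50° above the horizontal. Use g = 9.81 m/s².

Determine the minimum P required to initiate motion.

N = m g − P sin α (the pull lifts the machine part).
At impending slip, P cos α = μ_s N = μ_s (m g − P sin α).
Solving: P (cos α + μ_s sin α) = μ_s m g → P = 0.16×1020/(cos 50° + 0.16 sin 50°) = 163/0.7654 = 213 N.

P ≈ 213 N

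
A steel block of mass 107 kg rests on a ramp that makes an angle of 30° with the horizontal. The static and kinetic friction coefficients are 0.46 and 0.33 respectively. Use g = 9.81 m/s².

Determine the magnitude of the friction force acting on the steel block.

f ≈ 300 N (up the incline)

Normal force: N = m g cos θ = 107 × 9.81 × cos 30° = 909 N.
For equilibrium along the incline, friction must balance the weight component: f = m g sin θ = 524.8 N up the slope.
The static-friction ceiling is μ_s N = 0.46 × 909 = 418.2 N.
|524.8| exceeds 418.2 N, so the steel block slips down-slope; friction is kinetic, f = μ_k N = 0.33×909 = 300 N.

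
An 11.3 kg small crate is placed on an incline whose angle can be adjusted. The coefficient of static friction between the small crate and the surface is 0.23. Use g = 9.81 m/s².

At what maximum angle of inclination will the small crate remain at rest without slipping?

At the slip threshold, m g sin θ = μ_s · m g cos θ, so tan θ = μ_s.
θ_max = arctan(0.23) = 13°.

θ_max ≈ 13°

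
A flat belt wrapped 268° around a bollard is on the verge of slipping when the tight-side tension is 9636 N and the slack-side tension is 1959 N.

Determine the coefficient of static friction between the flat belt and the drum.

T₂/T₁ = e^{μβ} → μ = ln(T₂/T₁)/β.
β = 268° = 4.677 rad.
μ = ln(9636/1959)/4.677 = ln(4.919)/4.677 = 0.341.

μ ≈ 0.341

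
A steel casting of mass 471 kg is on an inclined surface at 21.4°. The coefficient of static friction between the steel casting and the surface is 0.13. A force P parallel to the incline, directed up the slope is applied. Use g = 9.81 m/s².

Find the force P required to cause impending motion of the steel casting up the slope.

P ≈ 2250 N

At impending motion up the slope, friction acts down-slope at its limit: f = μ_s N.
P is parallel to the surface, so N = m g cos θ = 4300 N.
Along the incline: P = m g sin θ + μ_s N = 1690 + 0.13×4300 = 2250 N.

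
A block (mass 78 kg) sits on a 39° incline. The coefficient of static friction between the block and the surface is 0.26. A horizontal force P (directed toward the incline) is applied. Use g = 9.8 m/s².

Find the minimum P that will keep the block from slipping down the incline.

The block tends to slide down (tan θ > μ_s), so at the point of impending slip friction acts up-slope at its limit: f = μ_s N.
Perpendicular to the incline: N = m g cos θ + P sin θ.
Along the incline: P cos θ + μ_s N = m g sin θ, i.e. P cos θ + μ_s (m g cos θ + P sin θ) = m g sin θ.
Solving, P (cos θ + μ_s sin θ) = m g (sin θ − μ_s cos θ), so P = 764×0.4273/0.9408 = 347 N.

P_min ≈ 347 N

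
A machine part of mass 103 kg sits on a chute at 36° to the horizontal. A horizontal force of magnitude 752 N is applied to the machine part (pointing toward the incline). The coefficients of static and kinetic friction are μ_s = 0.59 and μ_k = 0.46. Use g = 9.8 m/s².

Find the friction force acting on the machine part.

Resolve perpendicular to the incline: N = m g cos θ + P sin θ = 103×9.8×cos 36° + 752×sin 36° = 1259 N.
Along the incline, the net driving force (taking up-slope positive) is P cos θ − m g sin θ = 608.4 − 593.3 = 15.07 N, so equilibrium requires friction f = -15.07 N (down-slope).
Maximum static friction: μ_s N = 0.59 × 1259 = 742.6 N.
Since 15.07 N is within the 742.6 N limit, the machine part stays put and friction is exactly 15.1 N.

f ≈ 15.1 N (down the incline)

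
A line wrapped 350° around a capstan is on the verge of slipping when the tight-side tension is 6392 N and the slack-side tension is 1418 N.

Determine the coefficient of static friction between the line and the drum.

μ ≈ 0.247

T₂/T₁ = e^{μβ} → μ = ln(T₂/T₁)/β.
β = 350° = 6.109 rad.
μ = ln(6392/1418)/6.109 = ln(4.508)/6.109 = 0.247.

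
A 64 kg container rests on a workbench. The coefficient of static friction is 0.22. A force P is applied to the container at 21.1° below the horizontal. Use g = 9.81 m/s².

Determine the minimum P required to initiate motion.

N = m g + P sin α (the push presses the container into the workbench).
At impending slip, P cos α = μ_s N = μ_s (m g + P sin α).
Solving: P (cos α − μ_s sin α) = μ_s m g → P = 0.22×628/(cos 21.1° − 0.22 sin 21.1°) = 138/0.8538 = 162 N.

P ≈ 162 N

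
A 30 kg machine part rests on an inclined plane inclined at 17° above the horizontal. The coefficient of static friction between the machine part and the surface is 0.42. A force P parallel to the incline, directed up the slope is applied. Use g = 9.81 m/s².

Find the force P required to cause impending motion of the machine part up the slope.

At impending motion up the slope, friction acts down-slope at its limit: f = μ_s N.
P is parallel to the surface, so N = m g cos θ = 281 N.
Along the incline: P = m g sin θ + μ_s N = 86 + 0.42×281 = 204 N.

P ≈ 204 N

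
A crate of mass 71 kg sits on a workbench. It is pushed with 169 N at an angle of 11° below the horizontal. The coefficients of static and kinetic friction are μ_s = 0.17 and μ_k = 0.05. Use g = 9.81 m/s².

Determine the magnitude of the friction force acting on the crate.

Vertical equilibrium gives N = m g + P sin α = 728.8 N.
The horizontal driving force is P cos α = 165.9 N, so equilibrium needs friction f = 165.9 N.
μ_s N = 0.17 × 728.8 = 123.9 N.
165.9 > 123.9 N → the crate slides; f = μ_k N = 0.05×728.8 = 36.4 N.

f ≈ 36.4 N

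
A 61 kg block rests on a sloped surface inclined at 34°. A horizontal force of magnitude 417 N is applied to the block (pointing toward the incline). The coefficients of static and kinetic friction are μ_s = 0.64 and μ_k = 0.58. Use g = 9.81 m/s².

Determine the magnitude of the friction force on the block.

The horizontal push has a component P sin θ into the surface, so N = m g cos θ + P sin θ = 496.1 + 233.2 = 729.3 N.
Parallel to the incline: P cos θ − m g sin θ = 345.7 − 334.6 = 11.08 N; the friction needed to balance this is 11.08 N acting down the slope.
Maximum static friction: μ_s N = 0.64 × 729.3 = 466.7 N.
Since 11.08 N is within the 466.7 N limit, the block stays put and friction is exactly 11.1 N.

f ≈ 11.1 N (down the incline)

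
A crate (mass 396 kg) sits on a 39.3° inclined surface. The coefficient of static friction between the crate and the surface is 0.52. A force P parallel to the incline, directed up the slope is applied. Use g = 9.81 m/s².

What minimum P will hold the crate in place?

P_min ≈ 897 N

The crate tends to slide down (tan θ > μ_s), so at the point of impending slip friction acts up-slope at its limit: f = μ_s N.
P is parallel to the surface, so N = m g cos θ = 3010 N.
Along the incline: P + μ_s N = m g sin θ, so P = 2460 − 0.52×3010 = 897 N.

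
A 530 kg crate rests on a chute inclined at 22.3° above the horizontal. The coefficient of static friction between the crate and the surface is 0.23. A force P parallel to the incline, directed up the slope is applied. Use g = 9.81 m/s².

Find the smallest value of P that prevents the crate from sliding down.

The crate tends to slide down (tan θ > μ_s), so at the point of impending slip friction acts up-slope at its limit: f = μ_s N.
P is parallel to the surface, so N = m g cos θ = 4810 N.
Along the incline: P + μ_s N = m g sin θ, so P = 1970 − 0.23×4810 = 867 N.

P_min ≈ 867 N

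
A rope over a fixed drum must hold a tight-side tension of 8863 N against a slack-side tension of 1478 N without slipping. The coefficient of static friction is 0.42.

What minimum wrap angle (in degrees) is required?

β_min ≈ 244°

T₂/T₁ = e^{μβ} → β = ln(T₂/T₁)/μ.
β = ln(8863/1478)/0.42 = 1.791/0.42 = 4.265 rad.
In degrees: β = 4.265 × 180/π = 244°.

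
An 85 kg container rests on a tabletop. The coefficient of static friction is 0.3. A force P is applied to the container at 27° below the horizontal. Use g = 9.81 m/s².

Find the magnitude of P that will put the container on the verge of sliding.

N = m g + P sin α (the push presses the container into the tabletop).
At impending slip, P cos α = μ_s N = μ_s (m g + P sin α).
Solving: P (cos α − μ_s sin α) = μ_s m g → P = 0.3×834/(cos 27° − 0.3 sin 27°) = 250/0.7548 = 331 N.

P ≈ 331 N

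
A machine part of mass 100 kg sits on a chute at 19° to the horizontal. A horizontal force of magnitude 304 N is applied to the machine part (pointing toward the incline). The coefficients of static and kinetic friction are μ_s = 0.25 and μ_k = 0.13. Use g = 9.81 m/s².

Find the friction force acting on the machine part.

The horizontal push has a component P sin θ into the surface, so N = m g cos θ + P sin θ = 927.6 + 98.97 = 1027 N.
Parallel to the incline: P cos θ − m g sin θ = 287.4 − 319.4 = -31.94 N; the friction needed to balance this is 31.94 N acting up the slope.
The limit of static friction is μ_s N = 256.6 N.
Since 31.94 N is within the 256.6 N limit, the machine part stays put and friction is exactly 31.9 N.

f ≈ 31.9 N (up the incline)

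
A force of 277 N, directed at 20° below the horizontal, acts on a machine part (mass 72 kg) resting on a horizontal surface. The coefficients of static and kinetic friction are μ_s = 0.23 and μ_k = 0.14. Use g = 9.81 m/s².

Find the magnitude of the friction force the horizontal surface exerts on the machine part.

The vertical component of P adds to the normal force: N = m g + P sin α = 706.3 + 94.74 = 801.1 N.
The horizontal driving force is P cos α = 260.3 N, so equilibrium needs friction f = 260.3 N.
μ_s N = 0.23 × 801.1 = 184.2 N.
The required friction exceeds μ_s N, so the machine part moves and f = μ_k N = 112 N.

f ≈ 112 N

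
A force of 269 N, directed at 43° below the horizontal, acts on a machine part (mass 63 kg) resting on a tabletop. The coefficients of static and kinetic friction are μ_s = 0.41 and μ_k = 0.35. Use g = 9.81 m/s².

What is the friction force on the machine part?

Vertical equilibrium gives N = m g + P sin α = 801.5 N.
For equilibrium, f = P cos α = 269×cos 43° = 196.7 N.
μ_s N = 0.41 × 801.5 = 328.6 N.
Since 196.7 N does not exceed the limit, the machine part stays at rest and f = 197 N.

f ≈ 197 N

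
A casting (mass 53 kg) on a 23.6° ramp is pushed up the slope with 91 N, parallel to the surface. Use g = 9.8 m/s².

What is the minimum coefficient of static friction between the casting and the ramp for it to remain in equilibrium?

μ_s,min ≈ 0.246

N = m g cos θ = 476 N.
Friction must make up the shortfall along the incline: f = m g sin θ − P = 207.9 − 91 = 116.9 N.
At the threshold f = μ_s N, so μ_s,min = 116.9/476 = 0.246.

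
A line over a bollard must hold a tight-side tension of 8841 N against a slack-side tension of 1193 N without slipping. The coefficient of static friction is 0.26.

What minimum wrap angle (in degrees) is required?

T₂/T₁ = e^{μβ} → β = ln(T₂/T₁)/μ.
β = ln(8841/1193)/0.26 = 2.003/0.26 = 7.704 rad.
In degrees: β = 7.704 × 180/π = 441°.

β_min ≈ 441°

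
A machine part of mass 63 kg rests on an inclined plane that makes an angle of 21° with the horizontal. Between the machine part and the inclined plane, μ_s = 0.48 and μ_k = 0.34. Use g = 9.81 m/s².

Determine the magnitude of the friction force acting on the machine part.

The normal reaction is N = m g cos θ = 577 N.
Along the slope the weight component is m g sin θ = 221.5 N; friction must supply exactly this, acting up-slope.
Static friction can supply at most μ_s N = 277 N.
Since |221.5| ≤ 277 N, no slip — friction simply equals what equilibrium demands.

f ≈ 221 N (up the incline)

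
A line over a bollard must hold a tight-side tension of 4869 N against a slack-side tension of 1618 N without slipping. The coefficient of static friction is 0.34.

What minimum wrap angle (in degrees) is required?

β_min ≈ 186°

T₂/T₁ = e^{μβ} → β = ln(T₂/T₁)/μ.
β = ln(4869/1618)/0.34 = 1.102/0.34 = 3.24 rad.
In degrees: β = 3.24 × 180/π = 186°.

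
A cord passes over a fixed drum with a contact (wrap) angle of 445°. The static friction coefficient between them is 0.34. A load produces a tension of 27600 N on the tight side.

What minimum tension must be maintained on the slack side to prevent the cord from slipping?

Capstan equation at impending slip: T_tight/T_slack = e^{μβ}.
β = 445° = 7.767 rad; e^{μβ} = e^{0.34×7.767} = 14.02.
T_slack = T_tight / e^{μβ} = 27600 / 14.02 = 1970 N.

T_min ≈ 1970 N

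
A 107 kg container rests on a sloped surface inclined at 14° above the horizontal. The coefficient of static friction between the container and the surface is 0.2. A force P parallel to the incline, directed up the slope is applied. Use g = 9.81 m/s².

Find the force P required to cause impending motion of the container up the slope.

At impending motion up the slope, friction acts down-slope at its limit: f = μ_s N.
P is parallel to the surface, so N = m g cos θ = 1020 N.
Along the incline: P = m g sin θ + μ_s N = 254 + 0.2×1020 = 458 N.

P ≈ 458 N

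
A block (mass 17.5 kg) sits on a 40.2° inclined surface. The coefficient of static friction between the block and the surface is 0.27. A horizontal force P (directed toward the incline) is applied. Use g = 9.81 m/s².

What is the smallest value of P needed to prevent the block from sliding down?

P_min ≈ 80.4 N

The block tends to slide down (tan θ > μ_s), so at the point of impending slip friction acts up-slope at its limit: f = μ_s N.
Perpendicular to the incline: N = m g cos θ + P sin θ.
Along the incline: P cos θ + μ_s N = m g sin θ, i.e. P cos θ + μ_s (m g cos θ + P sin θ) = m g sin θ.
Solving, P (cos θ + μ_s sin θ) = m g (sin θ − μ_s cos θ), so P = 172×0.4392/0.9381 = 80.4 N.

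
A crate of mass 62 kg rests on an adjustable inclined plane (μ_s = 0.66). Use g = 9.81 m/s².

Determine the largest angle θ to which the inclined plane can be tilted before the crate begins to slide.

θ_max ≈ 33.4°

At the slip threshold, m g sin θ = μ_s · m g cos θ, so tan θ = μ_s.
θ_max = arctan(0.66) = 33.4°.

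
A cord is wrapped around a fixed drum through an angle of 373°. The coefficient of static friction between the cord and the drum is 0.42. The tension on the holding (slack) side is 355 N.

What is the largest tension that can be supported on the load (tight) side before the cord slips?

T_max ≈ 5470 N

At impending slip the capstan equation gives T₂/T₁ = e^{μβ} with β in radians.
β = 373° × π/180 = 6.51 rad.
e^{μβ} = e^{0.42×6.51} = 15.4.
T₂ = T₁ · e^{μβ} = 355 × 15.4 = 5470 N.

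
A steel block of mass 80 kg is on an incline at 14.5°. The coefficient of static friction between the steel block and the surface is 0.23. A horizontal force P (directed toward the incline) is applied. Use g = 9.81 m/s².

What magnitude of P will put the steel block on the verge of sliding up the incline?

P ≈ 408 N

At impending motion up the slope, friction acts down-slope at its limit: f = μ_s N.
Perpendicular to the incline: N = m g cos θ + P sin θ.
Along the incline: P cos θ = m g sin θ + μ_s N = m g sin θ + μ_s (m g cos θ + P sin θ).
Solving, P (cos θ − μ_s sin θ) = m g (sin θ + μ_s cos θ), so P = 80×9.81×(sin 14.5° + 0.23 cos 14.5°)/(cos 14.5° − 0.23 sin 14.5°) = 785×0.4731/0.9106 = 408 N.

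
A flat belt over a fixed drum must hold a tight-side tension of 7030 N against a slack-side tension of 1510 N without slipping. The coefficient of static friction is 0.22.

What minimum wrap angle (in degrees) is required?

T₂/T₁ = e^{μβ} → β = ln(T₂/T₁)/μ.
β = ln(7030/1510)/0.22 = 1.538/0.22 = 6.991 rad.
In degrees: β = 6.991 × 180/π = 401°.

β_min ≈ 401°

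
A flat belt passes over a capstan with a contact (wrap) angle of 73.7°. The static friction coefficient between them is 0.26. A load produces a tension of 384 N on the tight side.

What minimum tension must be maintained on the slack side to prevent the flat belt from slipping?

T_min ≈ 275 N

Capstan equation at impending slip: T_tight/T_slack = e^{μβ}.
β = 73.7° = 1.286 rad; e^{μβ} = e^{0.26×1.286} = 1.397.
T_slack = T_tight / e^{μβ} = 384 / 1.397 = 275 N.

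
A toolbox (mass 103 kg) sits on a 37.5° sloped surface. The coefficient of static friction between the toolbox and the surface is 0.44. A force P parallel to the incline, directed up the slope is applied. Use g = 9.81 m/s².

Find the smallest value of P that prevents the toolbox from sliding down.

The toolbox tends to slide down (tan θ > μ_s), so at the point of impending slip friction acts up-slope at its limit: f = μ_s N.
P is parallel to the surface, so N = m g cos θ = 802 N.
Along the incline: P + μ_s N = m g sin θ, so P = 615 − 0.44×802 = 262 N.

P_min ≈ 262 N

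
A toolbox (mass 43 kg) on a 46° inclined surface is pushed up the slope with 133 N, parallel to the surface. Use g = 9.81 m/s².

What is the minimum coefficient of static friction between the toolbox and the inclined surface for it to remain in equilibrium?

N = m g cos θ = 293 N.
Friction must make up the shortfall along the incline: f = m g sin θ − P = 303.4 − 133 = 170.4 N.
At the threshold f = μ_s N, so μ_s,min = 170.4/293 = 0.582.

μ_s,min ≈ 0.582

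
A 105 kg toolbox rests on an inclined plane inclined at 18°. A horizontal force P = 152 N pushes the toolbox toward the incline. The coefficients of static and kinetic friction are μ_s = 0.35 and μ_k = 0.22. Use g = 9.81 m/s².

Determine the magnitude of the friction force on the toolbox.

f ≈ 174 N (up the incline)

The horizontal push has a component P sin θ into the surface, so N = m g cos θ + P sin θ = 979.6 + 46.97 = 1027 N.
Along the incline, the net driving force (taking up-slope positive) is P cos θ − m g sin θ = 144.6 − 318.3 = -173.7 N, so equilibrium requires friction f = 173.7 N (up-slope).
Maximum static friction: μ_s N = 0.35 × 1027 = 359.3 N.
Since 173.7 N is within the 359.3 N limit, the toolbox stays put and friction is exactly 174 N.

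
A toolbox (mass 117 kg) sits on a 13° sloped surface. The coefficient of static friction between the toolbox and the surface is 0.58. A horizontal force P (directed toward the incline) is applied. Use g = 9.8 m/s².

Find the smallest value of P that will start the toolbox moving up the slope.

P ≈ 1070 N

At impending motion up the slope, friction acts down-slope at its limit: f = μ_s N.
Perpendicular to the incline: N = m g cos θ + P sin θ.
Along the incline: P cos θ = m g sin θ + μ_s N = m g sin θ + μ_s (m g cos θ + P sin θ).
Solving, P (cos θ − μ_s sin θ) = m g (sin θ + μ_s cos θ), so P = 117×9.8×(sin 13° + 0.58 cos 13°)/(cos 13° − 0.58 sin 13°) = 1150×0.7901/0.8439 = 1070 N.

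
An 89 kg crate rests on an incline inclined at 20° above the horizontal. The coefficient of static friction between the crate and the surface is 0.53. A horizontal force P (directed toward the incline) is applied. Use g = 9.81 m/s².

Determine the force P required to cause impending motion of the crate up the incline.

P ≈ 967 N

At impending motion up the slope, friction acts down-slope at its limit: f = μ_s N.
Perpendicular to the incline: N = m g cos θ + P sin θ.
Along the incline: P cos θ = m g sin θ + μ_s N = m g sin θ + μ_s (m g cos θ + P sin θ).
Solving, P (cos θ − μ_s sin θ) = m g (sin θ + μ_s cos θ), so P = 89×9.81×(sin 20° + 0.53 cos 20°)/(cos 20° − 0.53 sin 20°) = 873×0.8401/0.7584 = 967 N.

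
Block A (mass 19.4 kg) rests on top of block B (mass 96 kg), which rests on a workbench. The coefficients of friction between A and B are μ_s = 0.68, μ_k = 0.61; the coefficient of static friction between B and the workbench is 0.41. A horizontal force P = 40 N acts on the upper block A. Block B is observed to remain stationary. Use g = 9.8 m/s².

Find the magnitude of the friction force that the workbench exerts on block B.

Between the blocks, N₁ = m_A g = 190.1 N.
Maximum static friction on A from B: μ_s N₁ = 0.68×190.1 = 129.3 N.
Since P = 40 N ≤ 129.3 N, A does not slip on B; friction on A equals P = 40 N.
B experiences an equal 40 N forward from A (third law). B is in equilibrium, so the floor supplies f₂ = 40 N of static friction (limit μ_s(m_A+m_B)g = 463.7 N, not exceeded).

f ≈ 40 N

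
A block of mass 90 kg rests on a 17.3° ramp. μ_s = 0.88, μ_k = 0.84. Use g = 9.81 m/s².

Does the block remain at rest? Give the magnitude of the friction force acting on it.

N = m g cos θ = 843 N.
Down-slope weight component: m g sin θ = 263 N.
μ_s N = 742 N.
263 ≤ 742 N, so it stays put; friction = 263 N.

f ≈ 263 N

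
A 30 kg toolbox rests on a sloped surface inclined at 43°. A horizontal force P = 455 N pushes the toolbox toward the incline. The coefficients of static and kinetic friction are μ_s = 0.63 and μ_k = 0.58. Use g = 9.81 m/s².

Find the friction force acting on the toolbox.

Normal direction: N = m g cos θ + P sin θ = 525.5 N.
Parallel to the incline: P cos θ − m g sin θ = 332.8 − 200.7 = 132.1 N; the friction needed to balance this is 132.1 N acting down the slope.
The limit of static friction is μ_s N = 331.1 N.
Since 132.1 N is within the 331.1 N limit, the toolbox stays put and friction is exactly 132 N.

f ≈ 132 N (down the incline)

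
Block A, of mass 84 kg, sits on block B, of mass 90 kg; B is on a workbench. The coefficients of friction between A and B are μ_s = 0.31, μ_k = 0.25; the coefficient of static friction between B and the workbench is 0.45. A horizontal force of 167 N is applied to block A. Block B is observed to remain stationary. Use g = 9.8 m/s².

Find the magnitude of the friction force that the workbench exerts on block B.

f ≈ 167 N

Between the blocks, N₁ = m_A g = 823.2 N.
So the A–B interface can sustain at most μ_s N₁ = 255.2 N of static friction.
Since P = 167 N ≤ 255.2 N, A does not slip on B; friction on A equals P = 167 N.
By Newton's third law B feels 167 N forward from A. With B stationary, the floor's static friction on B balances it: f₂ = 167 N (well within μ_s(m_A+m_B)g = 767.3 N).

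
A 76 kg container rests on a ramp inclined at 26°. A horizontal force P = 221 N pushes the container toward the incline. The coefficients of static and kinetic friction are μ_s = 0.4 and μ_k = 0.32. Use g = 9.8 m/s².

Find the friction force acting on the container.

f ≈ 128 N (up the incline)

The horizontal push has a component P sin θ into the surface, so N = m g cos θ + P sin θ = 669.4 + 96.88 = 766.3 N.
Along the incline, the net driving force (taking up-slope positive) is P cos θ − m g sin θ = 198.6 − 326.5 = -127.9 N, so equilibrium requires friction f = 127.9 N (up-slope).
Maximum static friction: μ_s N = 0.4 × 766.3 = 306.5 N.
Since 127.9 N is within the 306.5 N limit, the container stays put and friction is exactly 128 N.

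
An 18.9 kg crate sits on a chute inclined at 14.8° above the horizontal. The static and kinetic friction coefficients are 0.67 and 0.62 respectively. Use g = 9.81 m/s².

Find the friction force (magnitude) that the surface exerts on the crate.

f ≈ 47.4 N (up the incline)

Normal force: N = m g cos θ = 18.9 × 9.81 × cos 14.8° = 179.3 N.
For equilibrium along the incline, friction must balance the weight component: f = m g sin θ = 47.36 N up the slope.
Static friction can supply at most μ_s N = 120.1 N.
Since |47.36| ≤ 120.1 N, no slip — friction simply equals what equilibrium demands.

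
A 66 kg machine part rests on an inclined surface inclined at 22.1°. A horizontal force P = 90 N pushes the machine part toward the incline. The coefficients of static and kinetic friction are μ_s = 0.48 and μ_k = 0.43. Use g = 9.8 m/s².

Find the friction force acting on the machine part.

Normal direction: N = m g cos θ + P sin θ = 633.1 N.
Parallel to the incline: P cos θ − m g sin θ = 83.39 − 243.3 = -160 N; the friction needed to balance this is 160 N acting up the slope.
The limit of static friction is μ_s N = 303.9 N.
Since 160 N is within the 303.9 N limit, the machine part stays put and friction is exactly 160 N.

f ≈ 160 N (up the incline)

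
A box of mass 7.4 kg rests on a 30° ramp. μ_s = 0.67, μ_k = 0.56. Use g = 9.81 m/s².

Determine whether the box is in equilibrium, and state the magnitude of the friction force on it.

N = m g cos θ = 62.9 N.
Down-slope weight component: m g sin θ = 36.3 N.
μ_s N = 42.1 N.
36.3 ≤ 42.1 N, so it stays put; friction = 36.3 N.

f ≈ 36.3 N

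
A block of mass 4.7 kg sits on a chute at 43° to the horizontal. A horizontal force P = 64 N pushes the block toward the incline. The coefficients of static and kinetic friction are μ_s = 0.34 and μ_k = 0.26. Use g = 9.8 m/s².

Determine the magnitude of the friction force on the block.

Resolve perpendicular to the incline: N = m g cos θ + P sin θ = 4.7×9.8×cos 43° + 64×sin 43° = 77.33 N.
Parallel to the incline: P cos θ − m g sin θ = 46.81 − 31.41 = 15.39 N; the friction needed to balance this is 15.39 N acting down the slope.
The limit of static friction is μ_s N = 26.29 N.
|f_req| = 15.39 ≤ 26.29 N → the block is in equilibrium; friction equals the required value.

f ≈ 15.4 N (down the incline)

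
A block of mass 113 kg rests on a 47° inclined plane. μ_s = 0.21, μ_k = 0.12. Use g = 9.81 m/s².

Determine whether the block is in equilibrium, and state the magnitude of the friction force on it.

f ≈ 90.7 N

N = m g cos θ = 756 N.
Down-slope weight component: m g sin θ = 811 N.
μ_s N = 159 N.
811 > 159 N, so it slides; kinetic friction f = μ_k N = 0.12×756 = 90.7 N.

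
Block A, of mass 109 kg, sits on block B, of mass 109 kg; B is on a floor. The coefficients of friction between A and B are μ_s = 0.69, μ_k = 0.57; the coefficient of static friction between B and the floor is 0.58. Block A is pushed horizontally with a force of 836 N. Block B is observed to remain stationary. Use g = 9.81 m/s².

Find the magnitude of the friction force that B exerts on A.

f ≈ 609 N

The normal force B exerts on A is simply A's weight, N₁ = 1069 N.
Maximum static friction on A from B: μ_s N₁ = 0.69×1069 = 737.8 N.
P = 836 N exceeds that limit, so A slips over B and the interface friction becomes kinetic: f₁ = μ_k N₁ = 0.57×1069 = 609 N.
B experiences an equal 609 N forward from A (third law). B is in equilibrium, so the floor supplies f₂ = 609 N of static friction (limit μ_s(m_A+m_B)g = 1240 N, not exceeded).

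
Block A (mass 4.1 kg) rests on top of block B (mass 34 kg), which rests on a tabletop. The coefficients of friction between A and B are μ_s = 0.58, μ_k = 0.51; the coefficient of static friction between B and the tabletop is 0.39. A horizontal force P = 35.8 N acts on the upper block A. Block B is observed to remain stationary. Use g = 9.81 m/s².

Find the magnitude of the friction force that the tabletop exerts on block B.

f ≈ 20.5 N

The normal force B exerts on A is simply A's weight, N₁ = 40.22 N.
So the A–B interface can sustain at most μ_s N₁ = 23.33 N of static friction.
Since P = 35.8 N > 23.33 N, A slides on B; the A–B friction is kinetic: f₁ = μ_k N₁ = 0.51×40.22 = 20.5 N.
By Newton's third law B feels 20.5 N forward from A. With B stationary, the floor's static friction on B balances it: f₂ = 20.5 N (well within μ_s(m_A+m_B)g = 145.8 N).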